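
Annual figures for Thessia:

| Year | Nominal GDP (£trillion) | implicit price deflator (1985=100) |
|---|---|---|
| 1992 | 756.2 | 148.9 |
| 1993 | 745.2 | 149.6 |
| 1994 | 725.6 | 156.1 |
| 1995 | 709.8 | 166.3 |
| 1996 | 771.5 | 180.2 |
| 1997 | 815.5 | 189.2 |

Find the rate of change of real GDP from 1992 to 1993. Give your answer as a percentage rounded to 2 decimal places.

Real GDP 1992 = 756.2/1.489 = 507.86.
Real GDP 1993 = 745.2/1.496 = 498.13.
Change = 498.13/507.86 − 1 = -0.0192.

-1.92%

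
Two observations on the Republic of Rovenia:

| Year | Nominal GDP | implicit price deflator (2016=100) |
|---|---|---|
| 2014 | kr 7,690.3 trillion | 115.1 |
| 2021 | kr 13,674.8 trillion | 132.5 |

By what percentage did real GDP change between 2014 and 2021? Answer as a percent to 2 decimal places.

54.47%

Deflate each year: 2014 → 7690.3/1.151 = 6681.41; 2021 → 13674.8/1.325 = 10320.60.
So real GDP changed by 10320.60/6681.41 − 1 = 0.5447, i.e. 54.47%.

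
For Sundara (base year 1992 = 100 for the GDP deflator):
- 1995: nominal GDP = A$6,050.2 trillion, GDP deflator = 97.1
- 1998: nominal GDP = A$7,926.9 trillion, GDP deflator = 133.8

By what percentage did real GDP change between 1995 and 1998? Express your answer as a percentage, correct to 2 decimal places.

-4.92%

Deflate each year: 1995 → 6050.2/0.971 = 6230.90; 1998 → 7926.9/1.338 = 5924.44.
So real GDP changed by 5924.44/6230.90 − 1 = -0.0492, i.e. -4.92%.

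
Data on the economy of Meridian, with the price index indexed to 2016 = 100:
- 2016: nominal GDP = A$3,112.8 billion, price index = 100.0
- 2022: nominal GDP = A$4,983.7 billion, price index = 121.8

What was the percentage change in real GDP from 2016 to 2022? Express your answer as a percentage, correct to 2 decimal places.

Deflate each year: 2016 → 3112.8/1.000 = 3112.80; 2022 → 4983.7/1.218 = 4091.71.
So real GDP changed by 4091.71/3112.80 − 1 = 0.3145, i.e. 31.45%.

31.45%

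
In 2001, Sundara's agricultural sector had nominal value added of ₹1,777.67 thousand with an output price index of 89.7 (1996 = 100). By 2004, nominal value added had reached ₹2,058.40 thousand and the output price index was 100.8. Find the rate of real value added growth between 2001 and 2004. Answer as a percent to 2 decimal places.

Real value added 2001 = 1777.67 / 0.897 = 1981.79.
Real value added 2004 = 2058.40 / 1.008 = 2042.06.
Real growth = 2042.06 / 1981.79 − 1 = 0.0304.

3.04%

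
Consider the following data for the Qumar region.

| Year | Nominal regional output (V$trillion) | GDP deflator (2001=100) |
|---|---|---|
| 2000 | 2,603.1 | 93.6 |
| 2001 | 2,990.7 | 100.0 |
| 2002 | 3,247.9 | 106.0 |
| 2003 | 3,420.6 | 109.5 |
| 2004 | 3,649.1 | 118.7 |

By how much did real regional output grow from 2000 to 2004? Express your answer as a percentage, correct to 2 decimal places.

Real regional output 2000 = 2603.1/0.936 = 2781.09.
Real regional output 2004 = 3649.1/1.187 = 3074.22.
Change = 3074.22/2781.09 − 1 = 0.1054.

10.54%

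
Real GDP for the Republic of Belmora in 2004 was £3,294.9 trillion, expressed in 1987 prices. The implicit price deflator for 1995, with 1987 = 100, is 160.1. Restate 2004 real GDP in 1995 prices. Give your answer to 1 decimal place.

£5,275.1 trillion

Real GDP in 1995 prices = Real GDP in 1987 prices × (P_1995/P_1987) = 3294.9 × 1.601 = 5275.13.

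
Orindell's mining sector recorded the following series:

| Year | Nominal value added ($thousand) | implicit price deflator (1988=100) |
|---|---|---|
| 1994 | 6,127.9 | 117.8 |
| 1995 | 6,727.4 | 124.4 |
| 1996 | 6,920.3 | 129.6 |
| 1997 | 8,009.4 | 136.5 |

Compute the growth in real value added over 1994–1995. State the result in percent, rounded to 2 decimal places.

3.96%

Real value added 1994 = 6127.9/1.178 = 5201.95.
Real value added 1995 = 6727.4/1.244 = 5407.88.
Change = 5407.88/5201.95 − 1 = 0.0396.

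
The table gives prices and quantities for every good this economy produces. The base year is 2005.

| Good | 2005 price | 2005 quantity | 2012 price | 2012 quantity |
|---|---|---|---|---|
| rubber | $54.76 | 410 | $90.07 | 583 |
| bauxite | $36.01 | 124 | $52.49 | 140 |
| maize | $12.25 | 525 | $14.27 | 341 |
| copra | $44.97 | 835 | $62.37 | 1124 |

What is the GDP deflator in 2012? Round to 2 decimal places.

Nominal GDP 2012 = 90.07·583 + 52.49·140 + 14.27·341 + 62.37·1124 = 134829.36.
Real GDP 2012 (at 2005 prices) = 54.76·583 + 36.01·140 + 12.25·341 + 44.97·1124 = 91690.01.
Deflator = Nominal/Real × 100 = 134829.36/91690.01 × 100 = 147.049.

147.05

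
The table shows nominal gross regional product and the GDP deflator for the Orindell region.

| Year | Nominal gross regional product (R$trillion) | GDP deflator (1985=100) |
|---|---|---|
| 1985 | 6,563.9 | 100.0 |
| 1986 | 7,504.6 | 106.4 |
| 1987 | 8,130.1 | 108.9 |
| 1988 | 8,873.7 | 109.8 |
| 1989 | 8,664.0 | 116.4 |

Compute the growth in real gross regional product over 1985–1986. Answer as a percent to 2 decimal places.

Real gross regional product 1985 = 6563.9/1.000 = 6563.90.
Real gross regional product 1986 = 7504.6/1.064 = 7053.20.
Change = 7053.20/6563.90 − 1 = 0.0745.

7.45%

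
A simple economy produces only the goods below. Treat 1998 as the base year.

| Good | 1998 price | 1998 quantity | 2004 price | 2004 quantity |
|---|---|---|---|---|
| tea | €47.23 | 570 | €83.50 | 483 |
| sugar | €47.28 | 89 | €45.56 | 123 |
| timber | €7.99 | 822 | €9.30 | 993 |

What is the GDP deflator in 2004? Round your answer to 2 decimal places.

Nominal GDP 2004 = 83.50·483 + 45.56·123 + 9.30·993 = 55169.28.
Real GDP 2004 (at 1998 prices) = 47.23·483 + 47.28·123 + 7.99·993 = 36561.60.
Deflator = Nominal/Real × 100 = 55169.28/36561.60 × 100 = 150.894.

150.89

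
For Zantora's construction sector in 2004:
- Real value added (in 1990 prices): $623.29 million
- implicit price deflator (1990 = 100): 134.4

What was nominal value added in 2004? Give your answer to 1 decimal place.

Nominal value added = Real × (implicit price deflator/100) = 623.29 × 1.344 = 837.70.

$837.7 million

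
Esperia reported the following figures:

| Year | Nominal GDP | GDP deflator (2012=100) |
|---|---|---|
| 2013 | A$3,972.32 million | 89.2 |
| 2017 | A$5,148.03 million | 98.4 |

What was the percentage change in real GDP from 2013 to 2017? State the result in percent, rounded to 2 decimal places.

Deflate each year: 2013 → 3972.32/0.892 = 4453.27; 2017 → 5148.03/0.984 = 5231.74.
So real GDP changed by 5231.74/4453.27 − 1 = 0.1748, i.e. 17.48%.

17.48%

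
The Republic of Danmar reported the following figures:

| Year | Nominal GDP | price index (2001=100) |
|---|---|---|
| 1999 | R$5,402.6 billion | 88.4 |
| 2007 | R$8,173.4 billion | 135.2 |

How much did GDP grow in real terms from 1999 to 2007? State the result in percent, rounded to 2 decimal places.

Real GDP 1999 = 5402.6 / 0.884 = 6111.54.
Real GDP 2007 = 8173.4 / 1.352 = 6045.41.
Real growth = 6045.41 / 6111.54 − 1 = -0.0108.

-1.08%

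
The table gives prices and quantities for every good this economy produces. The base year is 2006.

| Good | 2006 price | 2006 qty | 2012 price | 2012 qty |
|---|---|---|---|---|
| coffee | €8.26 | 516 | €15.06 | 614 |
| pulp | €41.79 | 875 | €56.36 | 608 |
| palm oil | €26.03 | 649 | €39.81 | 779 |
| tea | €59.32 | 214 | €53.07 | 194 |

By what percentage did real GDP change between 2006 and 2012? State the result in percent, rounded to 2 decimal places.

-11.58%

Real GDP 2006 = Nominal GDP 2006 = 8.26·516 + 41.79·875 + 26.03·649 + 59.32·214 = 70416.36.
Real GDP 2012 (at 2006 prices) = 8.26·614 + 41.79·608 + 26.03·779 + 59.32·194 = 62265.41.
Real growth = 62265.41/70416.36 − 1 = -0.1158.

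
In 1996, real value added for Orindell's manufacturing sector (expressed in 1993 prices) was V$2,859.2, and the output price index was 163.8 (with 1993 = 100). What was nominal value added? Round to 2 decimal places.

Nominal value added = Real × (output price index/100) = 2859.2 × 1.638 = 4683.37.

V$4,683.37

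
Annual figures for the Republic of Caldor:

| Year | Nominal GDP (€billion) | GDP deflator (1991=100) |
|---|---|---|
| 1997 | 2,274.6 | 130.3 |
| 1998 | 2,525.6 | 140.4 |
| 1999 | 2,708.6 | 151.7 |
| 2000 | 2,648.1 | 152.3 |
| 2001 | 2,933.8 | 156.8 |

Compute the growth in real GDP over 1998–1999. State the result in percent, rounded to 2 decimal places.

-0.74%

Real GDP 1998 = 2525.6/1.404 = 1798.86.
Real GDP 1999 = 2708.6/1.517 = 1785.50.
Change = 1785.50/1798.86 − 1 = -0.0074.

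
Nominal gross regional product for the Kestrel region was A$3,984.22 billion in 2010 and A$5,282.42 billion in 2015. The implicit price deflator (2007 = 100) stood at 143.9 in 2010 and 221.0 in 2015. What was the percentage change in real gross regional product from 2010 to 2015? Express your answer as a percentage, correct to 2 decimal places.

Real gross regional product 2010 = 3984.22 / 1.439 = 2768.74.
Real gross regional product 2015 = 5282.42 / 2.210 = 2390.24.
Real growth = 2390.24 / 2768.74 − 1 = -0.1367.

-13.67%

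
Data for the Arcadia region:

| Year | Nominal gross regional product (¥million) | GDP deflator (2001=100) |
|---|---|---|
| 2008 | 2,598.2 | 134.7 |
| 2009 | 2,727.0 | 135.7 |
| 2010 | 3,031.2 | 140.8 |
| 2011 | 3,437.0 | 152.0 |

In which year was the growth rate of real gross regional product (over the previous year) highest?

2009: real = 2727.0/1.357 = 2009.58; growth vs 2008 (1928.88) = 4.18%.
2010: real = 3031.2/1.408 = 2152.84; growth vs 2009 (2009.58) = 7.13%.
2011: real = 3437.0/1.520 = 2261.18; growth vs 2010 (2152.84) = 5.03%.

2010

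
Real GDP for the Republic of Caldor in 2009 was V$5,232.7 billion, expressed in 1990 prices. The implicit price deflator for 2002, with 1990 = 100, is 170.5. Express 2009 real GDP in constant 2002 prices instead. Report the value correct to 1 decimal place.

Real GDP in 2002 prices = Real GDP in 1990 prices × (P_2002/P_1990) = 5232.7 × 1.705 = 8921.75.

V$8,921.8 billion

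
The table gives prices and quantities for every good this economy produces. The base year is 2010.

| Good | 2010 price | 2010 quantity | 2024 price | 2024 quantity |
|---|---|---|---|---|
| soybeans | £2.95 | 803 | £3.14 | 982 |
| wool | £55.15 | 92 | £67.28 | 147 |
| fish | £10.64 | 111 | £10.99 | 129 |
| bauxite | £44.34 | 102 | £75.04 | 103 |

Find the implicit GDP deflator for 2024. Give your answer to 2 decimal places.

Nominal GDP 2024 = 3.14·982 + 67.28·147 + 10.99·129 + 75.04·103 = 22120.47.
Real GDP 2024 (at 2010 prices) = 2.95·982 + 55.15·147 + 10.64·129 + 44.34·103 = 16943.53.
Deflator = Nominal/Real × 100 = 22120.47/16943.53 × 100 = 130.554.

130.55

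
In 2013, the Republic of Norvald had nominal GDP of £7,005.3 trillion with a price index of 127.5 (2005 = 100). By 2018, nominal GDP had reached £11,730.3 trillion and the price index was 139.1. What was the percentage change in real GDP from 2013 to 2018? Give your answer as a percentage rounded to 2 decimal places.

Real GDP 2013 = 7005.3 / 1.275 = 5494.35.
Real GDP 2018 = 11730.3 / 1.391 = 8433.00.
Real growth = 8433.00 / 5494.35 − 1 = 0.5348.

53.48%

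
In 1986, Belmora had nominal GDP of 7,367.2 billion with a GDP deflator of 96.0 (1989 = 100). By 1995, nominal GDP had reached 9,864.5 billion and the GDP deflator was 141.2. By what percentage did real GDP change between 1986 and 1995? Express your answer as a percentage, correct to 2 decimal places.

-8.96%

Deflate each year: 1986 → 7367.2/0.960 = 7674.17; 1995 → 9864.5/1.412 = 6986.19.
So real GDP changed by 6986.19/7674.17 − 1 = -0.0896, i.e. -8.96%.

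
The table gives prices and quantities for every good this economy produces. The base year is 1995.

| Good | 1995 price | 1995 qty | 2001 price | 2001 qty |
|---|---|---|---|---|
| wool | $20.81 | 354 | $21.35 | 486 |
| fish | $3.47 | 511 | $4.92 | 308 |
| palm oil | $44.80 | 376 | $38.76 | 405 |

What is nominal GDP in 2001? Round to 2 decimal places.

$27589.26

Nominal GDP 2001 = Σ (p_2001 × q_2001) = 21.35·486 + 4.92·308 + 38.76·405 = 27589.26.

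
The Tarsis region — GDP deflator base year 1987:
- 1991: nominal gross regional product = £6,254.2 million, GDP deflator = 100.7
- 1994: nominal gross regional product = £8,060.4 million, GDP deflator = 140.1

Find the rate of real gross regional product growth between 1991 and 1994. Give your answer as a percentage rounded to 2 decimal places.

-7.36%

Real gross regional product 1991 = 6254.2 / 1.007 = 6210.72.
Real gross regional product 1994 = 8060.4 / 1.401 = 5753.32.
Real growth = 5753.32 / 6210.72 − 1 = -0.0736.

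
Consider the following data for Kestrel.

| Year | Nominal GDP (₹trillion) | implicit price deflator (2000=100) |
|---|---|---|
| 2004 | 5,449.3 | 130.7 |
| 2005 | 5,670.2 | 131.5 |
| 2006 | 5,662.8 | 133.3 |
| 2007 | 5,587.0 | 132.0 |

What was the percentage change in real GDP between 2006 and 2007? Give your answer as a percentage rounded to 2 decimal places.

-0.37%

Real GDP 2006 = 5662.8/1.333 = 4248.16.
Real GDP 2007 = 5587.0/1.320 = 4232.58.
Change = 4232.58/4248.16 − 1 = -0.0037.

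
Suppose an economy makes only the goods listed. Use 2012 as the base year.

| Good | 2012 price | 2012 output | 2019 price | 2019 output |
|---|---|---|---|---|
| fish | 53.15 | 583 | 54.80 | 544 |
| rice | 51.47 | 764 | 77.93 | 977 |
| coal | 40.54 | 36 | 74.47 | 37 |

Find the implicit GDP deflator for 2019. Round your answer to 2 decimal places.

134.70

Nominal GDP 2019 = 54.80·544 + 77.93·977 + 74.47·37 = 108704.20.
Real GDP 2019 (at 2012 prices) = 53.15·544 + 51.47·977 + 40.54·37 = 80699.77.
Deflator = Nominal/Real × 100 = 108704.20/80699.77 × 100 = 134.702.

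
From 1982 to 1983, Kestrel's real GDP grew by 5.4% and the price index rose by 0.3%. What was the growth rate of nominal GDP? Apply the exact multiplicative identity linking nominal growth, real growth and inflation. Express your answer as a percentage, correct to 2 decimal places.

(1 + g_nom) = (1 + g_real)(1 + π) = 1.0540 × 1.0030 = 1.05716.

5.72%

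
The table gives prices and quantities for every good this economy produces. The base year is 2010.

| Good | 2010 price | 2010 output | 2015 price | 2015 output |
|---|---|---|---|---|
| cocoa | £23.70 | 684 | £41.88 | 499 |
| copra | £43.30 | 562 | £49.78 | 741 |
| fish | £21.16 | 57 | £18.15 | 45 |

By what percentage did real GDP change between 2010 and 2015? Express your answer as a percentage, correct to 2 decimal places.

Real GDP 2010 = Nominal GDP 2010 = 23.70·684 + 43.30·562 + 21.16·57 = 41751.52.
Real GDP 2015 (at 2010 prices) = 23.70·499 + 43.30·741 + 21.16·45 = 44863.80.
Real growth = 44863.80/41751.52 − 1 = 0.0745.

7.45%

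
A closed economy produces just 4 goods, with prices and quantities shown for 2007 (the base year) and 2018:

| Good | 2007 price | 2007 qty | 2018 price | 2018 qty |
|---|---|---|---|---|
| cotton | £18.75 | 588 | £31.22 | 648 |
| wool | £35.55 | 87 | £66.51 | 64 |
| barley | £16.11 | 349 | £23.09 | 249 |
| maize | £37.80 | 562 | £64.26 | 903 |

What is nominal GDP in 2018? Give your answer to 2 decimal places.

£88263.39

Nominal GDP 2018 = Σ (p_2018 × q_2018) = 31.22·648 + 66.51·64 + 23.09·249 + 64.26·903 = 88263.39.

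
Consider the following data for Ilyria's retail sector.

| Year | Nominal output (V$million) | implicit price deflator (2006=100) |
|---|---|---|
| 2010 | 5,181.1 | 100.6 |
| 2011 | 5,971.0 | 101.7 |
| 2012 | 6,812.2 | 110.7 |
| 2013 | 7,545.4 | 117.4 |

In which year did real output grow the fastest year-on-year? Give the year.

2011: real = 5971.0/1.017 = 5871.19; growth vs 2010 (5150.20) = 14.00%.
2012: real = 6812.2/1.107 = 6153.75; growth vs 2011 (5871.19) = 4.81%.
2013: real = 7545.4/1.174 = 6427.09; growth vs 2012 (6153.75) = 4.44%.

2011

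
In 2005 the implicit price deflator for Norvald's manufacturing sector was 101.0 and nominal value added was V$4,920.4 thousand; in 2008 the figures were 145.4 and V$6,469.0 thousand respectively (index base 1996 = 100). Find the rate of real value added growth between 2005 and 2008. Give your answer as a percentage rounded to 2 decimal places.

-8.67%

Deflate each year: 2005 → 4920.4/1.010 = 4871.68; 2008 → 6469.0/1.454 = 4449.11.
So real value added changed by 4449.11/4871.68 − 1 = -0.0867, i.e. -8.67%.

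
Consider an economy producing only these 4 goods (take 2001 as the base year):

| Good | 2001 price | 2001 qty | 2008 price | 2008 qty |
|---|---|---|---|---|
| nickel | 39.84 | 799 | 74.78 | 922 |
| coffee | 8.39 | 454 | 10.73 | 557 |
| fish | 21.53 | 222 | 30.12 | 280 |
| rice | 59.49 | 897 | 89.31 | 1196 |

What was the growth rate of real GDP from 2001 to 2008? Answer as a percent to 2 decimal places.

26.44%

Real GDP 2001 = Nominal GDP 2001 = 39.84·799 + 8.39·454 + 21.53·222 + 59.49·897 = 93783.41.
Real GDP 2008 (at 2001 prices) = 39.84·922 + 8.39·557 + 21.53·280 + 59.49·1196 = 118584.15.
Real growth = 118584.15/93783.41 − 1 = 0.2644.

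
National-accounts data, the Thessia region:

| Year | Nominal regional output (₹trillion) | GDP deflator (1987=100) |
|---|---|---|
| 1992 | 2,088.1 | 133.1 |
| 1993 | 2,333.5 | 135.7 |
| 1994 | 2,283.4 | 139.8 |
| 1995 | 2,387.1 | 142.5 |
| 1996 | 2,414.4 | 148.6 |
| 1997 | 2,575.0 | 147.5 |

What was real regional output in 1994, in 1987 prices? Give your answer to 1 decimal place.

₹1,633.3 trillion

Real regional output 1994 = 2283.4 / 1.398 = 1633.33.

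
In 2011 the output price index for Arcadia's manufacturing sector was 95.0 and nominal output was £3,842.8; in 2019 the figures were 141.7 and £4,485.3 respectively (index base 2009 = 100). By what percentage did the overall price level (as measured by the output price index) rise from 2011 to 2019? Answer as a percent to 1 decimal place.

Price-level change = 141.7 / 95.0 − 1 = 0.4916.

49.2%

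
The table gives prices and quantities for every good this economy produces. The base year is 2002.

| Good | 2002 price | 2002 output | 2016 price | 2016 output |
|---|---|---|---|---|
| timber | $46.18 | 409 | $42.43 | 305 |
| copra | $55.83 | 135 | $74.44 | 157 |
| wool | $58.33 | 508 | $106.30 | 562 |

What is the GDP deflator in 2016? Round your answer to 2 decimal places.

151.66

Nominal GDP 2016 = 42.43·305 + 74.44·157 + 106.30·562 = 84368.83.
Real GDP 2016 (at 2002 prices) = 46.18·305 + 55.83·157 + 58.33·562 = 55631.67.
Deflator = Nominal/Real × 100 = 84368.83/55631.67 × 100 = 151.656.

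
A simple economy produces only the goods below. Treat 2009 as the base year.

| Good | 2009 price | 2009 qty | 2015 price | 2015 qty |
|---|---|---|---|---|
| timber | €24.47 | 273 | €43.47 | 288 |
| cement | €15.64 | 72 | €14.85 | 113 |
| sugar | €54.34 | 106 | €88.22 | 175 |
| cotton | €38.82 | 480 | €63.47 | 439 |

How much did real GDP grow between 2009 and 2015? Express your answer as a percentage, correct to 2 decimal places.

Real GDP 2009 = Nominal GDP 2009 = 24.47·273 + 15.64·72 + 54.34·106 + 38.82·480 = 32200.03.
Real GDP 2015 (at 2009 prices) = 24.47·288 + 15.64·113 + 54.34·175 + 38.82·439 = 35366.16.
Real growth = 35366.16/32200.03 − 1 = 0.0983.

9.83%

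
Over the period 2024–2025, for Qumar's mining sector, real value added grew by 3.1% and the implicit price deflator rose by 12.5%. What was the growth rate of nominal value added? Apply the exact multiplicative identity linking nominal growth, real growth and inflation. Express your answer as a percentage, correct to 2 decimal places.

(1 + g_nom) = (1 + g_real)(1 + π) = 1.0310 × 1.1250 = 1.15988.

15.99%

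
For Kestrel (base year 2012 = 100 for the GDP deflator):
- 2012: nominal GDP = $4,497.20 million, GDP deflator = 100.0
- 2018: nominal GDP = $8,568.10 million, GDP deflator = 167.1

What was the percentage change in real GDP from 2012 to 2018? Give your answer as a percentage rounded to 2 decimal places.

14.02%

Real GDP 2012 = 4497.20 / 1.000 = 4497.20.
Real GDP 2018 = 8568.10 / 1.671 = 5127.53.
Real growth = 5127.53 / 4497.20 − 1 = 0.1402.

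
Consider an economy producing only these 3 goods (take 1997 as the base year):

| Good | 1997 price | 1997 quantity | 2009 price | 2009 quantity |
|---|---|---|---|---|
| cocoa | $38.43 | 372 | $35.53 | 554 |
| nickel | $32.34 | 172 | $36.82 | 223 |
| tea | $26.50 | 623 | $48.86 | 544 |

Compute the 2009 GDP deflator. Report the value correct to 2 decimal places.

Nominal GDP 2009 = 35.53·554 + 36.82·223 + 48.86·544 = 54474.32.
Real GDP 2009 (at 1997 prices) = 38.43·554 + 32.34·223 + 26.50·544 = 42918.04.
Deflator = Nominal/Real × 100 = 54474.32/42918.04 × 100 = 126.926.

126.93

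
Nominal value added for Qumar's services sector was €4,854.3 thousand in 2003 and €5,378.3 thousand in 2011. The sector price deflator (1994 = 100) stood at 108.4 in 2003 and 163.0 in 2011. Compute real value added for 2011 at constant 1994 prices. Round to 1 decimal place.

€3,299.6 thousand

Real value added = Nominal / (sector price deflator/100) = 5378.3 / 1.630 = 3299.57.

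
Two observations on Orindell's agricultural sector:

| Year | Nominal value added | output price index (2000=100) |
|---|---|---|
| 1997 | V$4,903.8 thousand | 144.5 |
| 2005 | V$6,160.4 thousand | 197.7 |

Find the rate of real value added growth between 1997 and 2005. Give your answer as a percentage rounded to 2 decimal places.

Real value added 1997 = 4903.8 / 1.445 = 3393.63.
Real value added 2005 = 6160.4 / 1.977 = 3116.03.
Real growth = 3116.03 / 3393.63 − 1 = -0.0818.

-8.18%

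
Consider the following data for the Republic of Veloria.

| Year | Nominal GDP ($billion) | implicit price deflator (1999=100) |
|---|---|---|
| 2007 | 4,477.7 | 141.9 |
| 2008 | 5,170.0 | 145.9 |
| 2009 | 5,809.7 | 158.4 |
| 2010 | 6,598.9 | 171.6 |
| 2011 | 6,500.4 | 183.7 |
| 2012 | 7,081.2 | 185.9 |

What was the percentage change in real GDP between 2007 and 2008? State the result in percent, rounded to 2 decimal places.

12.30%

Real GDP 2007 = 4477.7/1.419 = 3155.53.
Real GDP 2008 = 5170.0/1.459 = 3543.52.
Change = 3543.52/3155.53 − 1 = 0.1230.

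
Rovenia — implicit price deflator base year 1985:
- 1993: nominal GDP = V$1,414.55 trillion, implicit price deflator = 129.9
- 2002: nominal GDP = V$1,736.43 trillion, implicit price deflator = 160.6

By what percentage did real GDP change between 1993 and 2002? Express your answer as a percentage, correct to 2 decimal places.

Deflate each year: 1993 → 1414.55/1.299 = 1088.95; 2002 → 1736.43/1.606 = 1081.21.
So real GDP changed by 1081.21/1088.95 − 1 = -0.0071, i.e. -0.71%.

-0.71%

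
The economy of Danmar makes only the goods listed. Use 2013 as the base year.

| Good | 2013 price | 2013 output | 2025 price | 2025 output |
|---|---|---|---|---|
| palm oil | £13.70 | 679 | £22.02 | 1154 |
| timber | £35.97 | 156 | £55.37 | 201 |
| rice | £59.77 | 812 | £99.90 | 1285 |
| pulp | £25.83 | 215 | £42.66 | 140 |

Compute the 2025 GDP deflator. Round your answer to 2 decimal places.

Nominal GDP 2025 = 22.02·1154 + 55.37·201 + 99.90·1285 + 42.66·140 = 170884.35.
Real GDP 2025 (at 2013 prices) = 13.70·1154 + 35.97·201 + 59.77·1285 + 25.83·140 = 103460.42.
Deflator = Nominal/Real × 100 = 170884.35/103460.42 × 100 = 165.169.

165.17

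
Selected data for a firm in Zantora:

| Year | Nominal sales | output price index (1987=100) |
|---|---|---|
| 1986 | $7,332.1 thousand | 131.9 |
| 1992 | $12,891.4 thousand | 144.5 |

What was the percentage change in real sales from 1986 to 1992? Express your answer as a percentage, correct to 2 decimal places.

60.49%

Deflate each year: 1986 → 7332.1/1.319 = 5558.83; 1992 → 12891.4/1.445 = 8921.38.
So real sales changed by 8921.38/5558.83 − 1 = 0.6049, i.e. 60.49%.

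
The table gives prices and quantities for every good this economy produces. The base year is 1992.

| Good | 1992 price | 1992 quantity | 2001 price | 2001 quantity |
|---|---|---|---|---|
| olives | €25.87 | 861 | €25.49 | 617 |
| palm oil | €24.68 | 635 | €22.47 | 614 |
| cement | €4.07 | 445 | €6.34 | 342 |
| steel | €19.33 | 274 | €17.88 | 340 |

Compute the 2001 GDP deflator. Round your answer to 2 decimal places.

96.65

Nominal GDP 2001 = 25.49·617 + 22.47·614 + 6.34·342 + 17.88·340 = 37771.39.
Real GDP 2001 (at 1992 prices) = 25.87·617 + 24.68·614 + 4.07·342 + 19.33·340 = 39079.45.
Deflator = Nominal/Real × 100 = 37771.39/39079.45 × 100 = 96.653.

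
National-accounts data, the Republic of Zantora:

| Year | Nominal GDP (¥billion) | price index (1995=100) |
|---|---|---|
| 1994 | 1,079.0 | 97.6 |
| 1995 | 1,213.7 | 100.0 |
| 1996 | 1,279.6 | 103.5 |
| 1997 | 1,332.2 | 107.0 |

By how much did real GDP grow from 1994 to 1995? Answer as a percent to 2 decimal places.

Real GDP 1994 = 1079.0/0.976 = 1105.53.
Real GDP 1995 = 1213.7/1.000 = 1213.70.
Change = 1213.70/1105.53 − 1 = 0.0978.

9.78%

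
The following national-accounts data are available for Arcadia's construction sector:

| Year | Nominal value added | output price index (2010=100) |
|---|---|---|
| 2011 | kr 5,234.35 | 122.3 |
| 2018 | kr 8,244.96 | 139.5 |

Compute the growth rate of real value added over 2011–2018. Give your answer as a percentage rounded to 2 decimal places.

38.10%

Real value added 2011 = 5234.35 / 1.223 = 4279.93.
Real value added 2018 = 8244.96 / 1.395 = 5910.37.
Real growth = 5910.37 / 4279.93 − 1 = 0.3810.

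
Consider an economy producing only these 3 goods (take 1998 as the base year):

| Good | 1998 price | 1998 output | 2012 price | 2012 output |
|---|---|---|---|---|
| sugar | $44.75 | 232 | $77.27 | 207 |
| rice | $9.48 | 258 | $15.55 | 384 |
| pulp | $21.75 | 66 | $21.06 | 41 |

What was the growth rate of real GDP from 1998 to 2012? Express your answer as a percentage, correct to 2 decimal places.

-3.28%

Real GDP 1998 = Nominal GDP 1998 = 44.75·232 + 9.48·258 + 21.75·66 = 14263.34.
Real GDP 2012 (at 1998 prices) = 44.75·207 + 9.48·384 + 21.75·41 = 13795.32.
Real growth = 13795.32/14263.34 − 1 = -0.0328.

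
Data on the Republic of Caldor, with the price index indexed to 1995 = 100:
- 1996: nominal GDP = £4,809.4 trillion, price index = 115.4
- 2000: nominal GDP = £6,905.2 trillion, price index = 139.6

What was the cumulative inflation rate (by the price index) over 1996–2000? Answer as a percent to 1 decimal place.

Price-level change = 139.6 / 115.4 − 1 = 0.2097.

21.0%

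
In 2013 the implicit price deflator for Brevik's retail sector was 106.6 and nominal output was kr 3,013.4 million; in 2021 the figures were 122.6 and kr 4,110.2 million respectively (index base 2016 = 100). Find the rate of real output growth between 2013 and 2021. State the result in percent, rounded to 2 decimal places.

18.60%

Real output 2013 = 3013.4 / 1.066 = 2826.83.
Real output 2021 = 4110.2 / 1.226 = 3352.53.
Real growth = 3352.53 / 2826.83 − 1 = 0.1860.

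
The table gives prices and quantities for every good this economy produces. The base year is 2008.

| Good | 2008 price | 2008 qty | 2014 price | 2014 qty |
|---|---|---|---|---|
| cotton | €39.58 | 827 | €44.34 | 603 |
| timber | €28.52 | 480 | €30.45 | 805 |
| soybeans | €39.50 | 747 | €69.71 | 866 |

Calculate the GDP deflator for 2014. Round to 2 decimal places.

137.75

Nominal GDP 2014 = 44.34·603 + 30.45·805 + 69.71·866 = 111618.13.
Real GDP 2014 (at 2008 prices) = 39.58·603 + 28.52·805 + 39.50·866 = 81032.34.
Deflator = Nominal/Real × 100 = 111618.13/81032.34 × 100 = 137.745.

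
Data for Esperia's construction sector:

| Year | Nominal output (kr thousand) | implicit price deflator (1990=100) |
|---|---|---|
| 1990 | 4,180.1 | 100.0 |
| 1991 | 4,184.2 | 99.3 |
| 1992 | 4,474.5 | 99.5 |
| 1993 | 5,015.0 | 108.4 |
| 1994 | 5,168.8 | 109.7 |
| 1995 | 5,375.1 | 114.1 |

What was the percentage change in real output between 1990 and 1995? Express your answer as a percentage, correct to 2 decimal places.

12.70%

Real output 1990 = 4180.1/1.000 = 4180.10.
Real output 1995 = 5375.1/1.141 = 4710.87.
Change = 4710.87/4180.10 − 1 = 0.1270.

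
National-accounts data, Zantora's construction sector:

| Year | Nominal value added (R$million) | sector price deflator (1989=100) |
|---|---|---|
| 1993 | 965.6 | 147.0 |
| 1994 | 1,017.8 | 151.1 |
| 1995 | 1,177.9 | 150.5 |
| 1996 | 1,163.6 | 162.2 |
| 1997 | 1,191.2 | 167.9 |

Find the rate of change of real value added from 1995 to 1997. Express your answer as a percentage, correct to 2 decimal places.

Real value added 1995 = 1177.9/1.505 = 782.66.
Real value added 1997 = 1191.2/1.679 = 709.47.
Change = 709.47/782.66 − 1 = -0.0935.

-9.35%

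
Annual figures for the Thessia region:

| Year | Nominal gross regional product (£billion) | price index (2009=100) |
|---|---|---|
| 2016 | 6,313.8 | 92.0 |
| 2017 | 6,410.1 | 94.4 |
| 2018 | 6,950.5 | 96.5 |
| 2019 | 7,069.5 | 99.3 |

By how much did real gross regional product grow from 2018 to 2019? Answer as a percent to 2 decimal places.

Real gross regional product 2018 = 6950.5/0.965 = 7202.59.
Real gross regional product 2019 = 7069.5/0.993 = 7119.34.
Change = 7119.34/7202.59 − 1 = -0.0116.

-1.16%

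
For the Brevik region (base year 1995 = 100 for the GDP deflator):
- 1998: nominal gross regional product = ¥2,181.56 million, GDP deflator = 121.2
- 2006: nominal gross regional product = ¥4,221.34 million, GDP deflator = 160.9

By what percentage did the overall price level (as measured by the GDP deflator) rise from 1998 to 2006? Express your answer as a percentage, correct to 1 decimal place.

Price-level change = 160.9 / 121.2 − 1 = 0.3276.

32.8%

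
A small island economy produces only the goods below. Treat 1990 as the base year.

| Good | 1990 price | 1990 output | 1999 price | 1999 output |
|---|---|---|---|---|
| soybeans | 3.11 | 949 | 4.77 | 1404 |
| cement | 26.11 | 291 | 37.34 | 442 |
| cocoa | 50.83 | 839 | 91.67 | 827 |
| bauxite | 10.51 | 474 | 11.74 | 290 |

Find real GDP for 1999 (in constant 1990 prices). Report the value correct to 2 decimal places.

60991.37

Real GDP 1999 = Σ (p_1990 × q_1999) = 3.11·1404 + 26.11·442 + 50.83·827 + 10.51·290 = 60991.37.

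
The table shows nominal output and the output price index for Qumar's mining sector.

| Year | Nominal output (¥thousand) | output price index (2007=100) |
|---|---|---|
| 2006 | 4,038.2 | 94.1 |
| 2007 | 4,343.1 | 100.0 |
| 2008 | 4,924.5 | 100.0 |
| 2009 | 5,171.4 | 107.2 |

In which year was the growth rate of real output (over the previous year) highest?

2008

2007: real = 4343.1/1.000 = 4343.10; growth vs 2006 (4291.39) = 1.20%.
2008: real = 4924.5/1.000 = 4924.50; growth vs 2007 (4343.10) = 13.39%.
2009: real = 5171.4/1.072 = 4824.07; growth vs 2008 (4924.50) = -2.04%.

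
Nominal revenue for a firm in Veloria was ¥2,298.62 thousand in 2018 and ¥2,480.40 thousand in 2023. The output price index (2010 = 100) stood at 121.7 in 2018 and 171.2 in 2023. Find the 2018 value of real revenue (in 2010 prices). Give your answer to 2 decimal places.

Real revenue = Nominal / (output price index/100) = 2298.62 / 1.217 = 1888.76.

¥1,888.76 thousand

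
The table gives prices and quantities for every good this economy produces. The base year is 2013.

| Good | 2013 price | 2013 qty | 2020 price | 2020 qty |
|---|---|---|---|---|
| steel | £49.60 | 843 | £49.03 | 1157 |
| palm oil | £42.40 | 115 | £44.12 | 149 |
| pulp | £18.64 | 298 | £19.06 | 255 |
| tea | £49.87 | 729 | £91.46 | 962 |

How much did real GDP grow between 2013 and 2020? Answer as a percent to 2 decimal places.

31.42%

Real GDP 2013 = Nominal GDP 2013 = 49.60·843 + 42.40·115 + 18.64·298 + 49.87·729 = 88598.75.
Real GDP 2020 (at 2013 prices) = 49.60·1157 + 42.40·149 + 18.64·255 + 49.87·962 = 116432.94.
Real growth = 116432.94/88598.75 − 1 = 0.3142.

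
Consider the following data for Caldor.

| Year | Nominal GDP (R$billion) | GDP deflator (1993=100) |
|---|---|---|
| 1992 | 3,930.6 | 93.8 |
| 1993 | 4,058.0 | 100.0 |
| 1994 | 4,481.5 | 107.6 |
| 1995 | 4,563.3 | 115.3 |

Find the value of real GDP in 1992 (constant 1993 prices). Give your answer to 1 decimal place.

Real GDP 1992 = 3930.6 / 0.938 = 4190.41.

R$4,190.4 billion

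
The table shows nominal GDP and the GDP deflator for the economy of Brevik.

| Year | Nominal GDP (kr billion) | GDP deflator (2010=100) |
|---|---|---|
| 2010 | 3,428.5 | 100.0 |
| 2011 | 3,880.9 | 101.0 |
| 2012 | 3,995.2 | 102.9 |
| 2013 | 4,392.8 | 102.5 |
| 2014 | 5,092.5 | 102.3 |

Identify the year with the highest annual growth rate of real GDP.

2014

2011: real = 3880.9/1.010 = 3842.48; growth vs 2010 (3428.50) = 12.07%.
2012: real = 3995.2/1.029 = 3882.60; growth vs 2011 (3842.48) = 1.04%.
2013: real = 4392.8/1.025 = 4285.66; growth vs 2012 (3882.60) = 10.38%.
2014: real = 5092.5/1.023 = 4978.01; growth vs 2013 (4285.66) = 16.16%.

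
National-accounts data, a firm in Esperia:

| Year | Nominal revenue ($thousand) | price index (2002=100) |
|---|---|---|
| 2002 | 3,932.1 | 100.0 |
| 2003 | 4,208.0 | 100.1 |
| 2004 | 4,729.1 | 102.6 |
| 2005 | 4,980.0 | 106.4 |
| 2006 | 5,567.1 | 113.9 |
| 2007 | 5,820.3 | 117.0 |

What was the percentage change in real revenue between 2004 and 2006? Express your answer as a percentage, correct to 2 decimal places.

Real revenue 2004 = 4729.1/1.026 = 4609.26.
Real revenue 2006 = 5567.1/1.139 = 4887.71.
Change = 4887.71/4609.26 − 1 = 0.0604.

6.04%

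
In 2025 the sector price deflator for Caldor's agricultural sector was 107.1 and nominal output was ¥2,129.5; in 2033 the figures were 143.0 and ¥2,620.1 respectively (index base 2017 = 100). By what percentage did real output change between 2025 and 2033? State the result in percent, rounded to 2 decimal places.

Deflate each year: 2025 → 2129.5/1.071 = 1988.33; 2033 → 2620.1/1.430 = 1832.24.
So real output changed by 1832.24/1988.33 − 1 = -0.0785, i.e. -7.85%.

-7.85%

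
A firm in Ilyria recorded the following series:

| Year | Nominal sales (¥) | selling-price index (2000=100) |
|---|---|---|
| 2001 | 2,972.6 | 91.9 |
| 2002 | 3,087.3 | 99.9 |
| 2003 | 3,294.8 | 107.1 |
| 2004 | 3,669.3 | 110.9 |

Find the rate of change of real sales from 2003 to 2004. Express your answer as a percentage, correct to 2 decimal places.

Real sales 2003 = 3294.8/1.071 = 3076.38.
Real sales 2004 = 3669.3/1.109 = 3308.66.
Change = 3308.66/3076.38 − 1 = 0.0755.

7.55%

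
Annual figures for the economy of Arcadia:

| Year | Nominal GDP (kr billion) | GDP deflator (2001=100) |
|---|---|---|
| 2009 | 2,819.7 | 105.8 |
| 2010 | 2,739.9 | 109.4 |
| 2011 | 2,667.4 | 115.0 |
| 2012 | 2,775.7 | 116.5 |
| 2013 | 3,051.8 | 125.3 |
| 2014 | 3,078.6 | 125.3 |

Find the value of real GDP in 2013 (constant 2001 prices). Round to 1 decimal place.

kr 2,435.6 billion

Real GDP 2013 = 3051.8 / 1.253 = 2435.59.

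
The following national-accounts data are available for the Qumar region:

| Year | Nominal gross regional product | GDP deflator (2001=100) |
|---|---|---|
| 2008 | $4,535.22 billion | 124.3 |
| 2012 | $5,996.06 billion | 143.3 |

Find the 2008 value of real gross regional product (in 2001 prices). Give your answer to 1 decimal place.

Real gross regional product = Nominal / (GDP deflator/100) = 4535.22 / 1.243 = 3648.61.

$3,648.6 billion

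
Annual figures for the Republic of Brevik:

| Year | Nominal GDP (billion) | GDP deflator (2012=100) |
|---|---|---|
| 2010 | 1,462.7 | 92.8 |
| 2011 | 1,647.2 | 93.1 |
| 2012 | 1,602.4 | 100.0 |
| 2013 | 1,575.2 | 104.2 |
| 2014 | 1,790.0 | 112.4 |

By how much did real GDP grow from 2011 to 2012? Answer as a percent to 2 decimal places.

-9.43%

Real GDP 2011 = 1647.2/0.931 = 1769.28.
Real GDP 2012 = 1602.4/1.000 = 1602.40.
Change = 1602.40/1769.28 − 1 = -0.0943.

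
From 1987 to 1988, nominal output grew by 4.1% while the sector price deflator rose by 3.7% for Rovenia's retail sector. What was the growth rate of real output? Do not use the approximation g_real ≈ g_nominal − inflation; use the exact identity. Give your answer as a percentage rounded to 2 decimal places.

(1 + g_nom) = (1 + g_real)(1 + π), so g_real = 1.0410 / 1.0370 − 1 = 0.00386.

0.39%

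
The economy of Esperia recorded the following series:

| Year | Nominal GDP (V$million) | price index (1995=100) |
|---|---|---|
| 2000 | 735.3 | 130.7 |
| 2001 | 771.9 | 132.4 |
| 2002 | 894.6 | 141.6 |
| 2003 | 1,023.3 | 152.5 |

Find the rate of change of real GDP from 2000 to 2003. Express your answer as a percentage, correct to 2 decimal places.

19.27%

Real GDP 2000 = 735.3/1.307 = 562.59.
Real GDP 2003 = 1023.3/1.525 = 671.02.
Change = 671.02/562.59 − 1 = 0.1927.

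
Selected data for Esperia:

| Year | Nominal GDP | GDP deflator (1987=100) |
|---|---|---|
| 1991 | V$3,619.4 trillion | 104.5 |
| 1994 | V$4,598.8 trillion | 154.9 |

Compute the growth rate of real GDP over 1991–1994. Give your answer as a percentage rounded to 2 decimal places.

Deflate each year: 1991 → 3619.4/1.045 = 3463.54; 1994 → 4598.8/1.549 = 2968.88.
So real GDP changed by 2968.88/3463.54 − 1 = -0.1428, i.e. -14.28%.

-14.28%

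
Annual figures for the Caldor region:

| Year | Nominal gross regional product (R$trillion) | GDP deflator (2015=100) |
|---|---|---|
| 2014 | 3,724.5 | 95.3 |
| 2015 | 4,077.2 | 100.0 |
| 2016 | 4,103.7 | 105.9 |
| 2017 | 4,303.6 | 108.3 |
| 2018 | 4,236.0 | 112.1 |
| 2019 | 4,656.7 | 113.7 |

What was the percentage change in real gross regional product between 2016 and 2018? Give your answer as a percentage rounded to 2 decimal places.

Real gross regional product 2016 = 4103.7/1.059 = 3875.07.
Real gross regional product 2018 = 4236.0/1.121 = 3778.77.
Change = 3778.77/3875.07 − 1 = -0.0249.

-2.49%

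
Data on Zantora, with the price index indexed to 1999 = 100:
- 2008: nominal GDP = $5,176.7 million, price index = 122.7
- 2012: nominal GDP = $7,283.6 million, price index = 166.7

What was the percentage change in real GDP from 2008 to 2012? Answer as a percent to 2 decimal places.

3.56%

Real GDP 2008 = 5176.7 / 1.227 = 4218.99.
Real GDP 2012 = 7283.6 / 1.667 = 4369.29.
Real growth = 4369.29 / 4218.99 − 1 = 0.0356.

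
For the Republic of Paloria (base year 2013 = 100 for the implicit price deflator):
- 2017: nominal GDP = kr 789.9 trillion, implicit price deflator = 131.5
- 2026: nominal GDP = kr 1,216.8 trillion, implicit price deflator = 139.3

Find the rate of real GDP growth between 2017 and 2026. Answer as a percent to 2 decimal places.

45.42%

Real GDP 2017 = 789.9 / 1.315 = 600.68.
Real GDP 2026 = 1216.8 / 1.393 = 873.51.
Real growth = 873.51 / 600.68 − 1 = 0.4542.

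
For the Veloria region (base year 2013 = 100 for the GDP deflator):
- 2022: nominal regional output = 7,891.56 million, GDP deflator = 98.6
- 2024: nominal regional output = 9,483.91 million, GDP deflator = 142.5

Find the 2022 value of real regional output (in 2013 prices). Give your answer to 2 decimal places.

Real regional output = Nominal / (GDP deflator/100) = 7891.56 / 0.986 = 8003.61.

8,003.61 million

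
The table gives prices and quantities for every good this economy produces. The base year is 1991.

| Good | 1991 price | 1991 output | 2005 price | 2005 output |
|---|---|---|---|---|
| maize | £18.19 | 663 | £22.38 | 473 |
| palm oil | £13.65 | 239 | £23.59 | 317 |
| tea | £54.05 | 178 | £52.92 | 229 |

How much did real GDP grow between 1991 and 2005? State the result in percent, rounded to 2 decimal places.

Real GDP 1991 = Nominal GDP 1991 = 18.19·663 + 13.65·239 + 54.05·178 = 24943.22.
Real GDP 2005 (at 1991 prices) = 18.19·473 + 13.65·317 + 54.05·229 = 25308.37.
Real growth = 25308.37/24943.22 − 1 = 0.0146.

1.46%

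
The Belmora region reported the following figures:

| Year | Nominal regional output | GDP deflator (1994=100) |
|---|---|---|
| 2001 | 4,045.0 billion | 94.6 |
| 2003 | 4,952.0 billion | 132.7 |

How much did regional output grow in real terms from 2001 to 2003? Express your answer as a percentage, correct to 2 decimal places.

Real regional output 2001 = 4045.0 / 0.946 = 4275.90.
Real regional output 2003 = 4952.0 / 1.327 = 3731.73.
Real growth = 3731.73 / 4275.90 − 1 = -0.1273.

-12.73%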